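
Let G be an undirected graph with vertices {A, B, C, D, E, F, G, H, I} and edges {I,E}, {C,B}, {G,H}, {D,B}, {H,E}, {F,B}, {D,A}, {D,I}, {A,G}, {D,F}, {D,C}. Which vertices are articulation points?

D

Removing D increases the component count from 1 to 2, so D is a cut vertex.
By contrast removing H leaves 1 component; it is not a cut vertex. No other vertex is a cut vertex either.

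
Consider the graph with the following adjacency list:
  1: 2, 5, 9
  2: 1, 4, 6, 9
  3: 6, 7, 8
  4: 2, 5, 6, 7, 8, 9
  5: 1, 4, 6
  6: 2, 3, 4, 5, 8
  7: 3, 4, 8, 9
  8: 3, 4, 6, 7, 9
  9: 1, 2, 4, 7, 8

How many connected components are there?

Starting from 1 we can reach 1, 2, 3, 4, 5, 6, 7, 8, 9. That is one component of size 9.
Total: 1 component.

1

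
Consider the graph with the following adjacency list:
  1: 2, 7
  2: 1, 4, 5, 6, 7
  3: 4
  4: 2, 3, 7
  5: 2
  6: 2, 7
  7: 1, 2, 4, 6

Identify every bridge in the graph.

2-5, 3-4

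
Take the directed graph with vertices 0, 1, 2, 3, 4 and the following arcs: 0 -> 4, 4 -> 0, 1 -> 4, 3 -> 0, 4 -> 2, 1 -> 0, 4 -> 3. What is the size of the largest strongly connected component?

3

{0, 3, 4} are all mutually reachable — one SCC of size 3.
{2} is an SCC by itself.
{1} is an SCC by itself.
The largest has 3 vertices.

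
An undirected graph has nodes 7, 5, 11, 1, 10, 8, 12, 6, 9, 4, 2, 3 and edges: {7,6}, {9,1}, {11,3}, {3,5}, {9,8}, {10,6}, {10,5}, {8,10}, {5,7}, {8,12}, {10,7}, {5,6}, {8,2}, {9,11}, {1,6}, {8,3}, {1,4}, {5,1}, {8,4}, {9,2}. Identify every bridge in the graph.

The edges on the cycle 8-10-7-6-1-5-3-8 are not bridges since each lies on that cycle.
But removing 12-8 disconnects 12 from 8 — this is a bridge.

12-8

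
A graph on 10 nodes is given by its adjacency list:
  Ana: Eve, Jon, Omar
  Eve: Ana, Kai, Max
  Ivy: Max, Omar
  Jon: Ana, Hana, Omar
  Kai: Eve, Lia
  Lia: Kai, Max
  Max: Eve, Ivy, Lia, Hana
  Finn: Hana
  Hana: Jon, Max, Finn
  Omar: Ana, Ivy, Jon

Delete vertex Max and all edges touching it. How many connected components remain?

1

With Max gone, the remaining components are: {Ana, Eve, Ivy, Jon, Kai, Lia, Finn, Hana, Omar}.
That is 1 component.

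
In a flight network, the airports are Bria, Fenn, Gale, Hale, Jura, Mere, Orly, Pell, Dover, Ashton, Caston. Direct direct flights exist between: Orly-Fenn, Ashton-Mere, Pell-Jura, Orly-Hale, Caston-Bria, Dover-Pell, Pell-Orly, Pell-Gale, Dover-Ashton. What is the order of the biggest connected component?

9

Starting from Bria we can reach Bria, Caston. That is one component of size 2.
Starting from Fenn we can reach Fenn, Gale, Hale, Jura, Mere, Orly, Pell, Dover, Ashton. That is one component of size 9.
The largest has 9 vertices.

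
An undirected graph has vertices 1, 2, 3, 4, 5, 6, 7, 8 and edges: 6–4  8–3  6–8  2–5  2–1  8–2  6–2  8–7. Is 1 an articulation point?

No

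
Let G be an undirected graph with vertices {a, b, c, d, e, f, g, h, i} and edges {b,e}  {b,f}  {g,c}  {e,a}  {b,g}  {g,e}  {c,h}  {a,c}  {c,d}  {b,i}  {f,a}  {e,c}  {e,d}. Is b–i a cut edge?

Yes

Removing b–i leaves no path between b and i: the component count goes from 1 to 2. So it is a bridge.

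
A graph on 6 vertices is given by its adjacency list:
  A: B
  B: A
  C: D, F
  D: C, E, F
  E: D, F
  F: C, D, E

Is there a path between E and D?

Yes

From E we can reach C, D, E, F, which includes D.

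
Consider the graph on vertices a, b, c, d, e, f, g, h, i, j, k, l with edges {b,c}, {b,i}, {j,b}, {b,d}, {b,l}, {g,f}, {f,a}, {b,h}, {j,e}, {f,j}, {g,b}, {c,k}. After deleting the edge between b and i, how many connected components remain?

Before removal there is 1 component.
b—i is a bridge — removing it separates b's side from i's side.
After removal: 2 components.

2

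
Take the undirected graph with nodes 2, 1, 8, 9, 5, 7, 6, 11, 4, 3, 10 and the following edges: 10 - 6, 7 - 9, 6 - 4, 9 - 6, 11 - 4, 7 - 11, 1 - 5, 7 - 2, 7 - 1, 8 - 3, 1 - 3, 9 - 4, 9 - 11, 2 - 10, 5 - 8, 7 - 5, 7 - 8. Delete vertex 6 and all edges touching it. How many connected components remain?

1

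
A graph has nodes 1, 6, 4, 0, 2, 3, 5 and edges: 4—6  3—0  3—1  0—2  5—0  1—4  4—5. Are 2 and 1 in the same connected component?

From 2 we can reach 0, 1, 2, 3, 4, 5, 6, which includes 1.

Yes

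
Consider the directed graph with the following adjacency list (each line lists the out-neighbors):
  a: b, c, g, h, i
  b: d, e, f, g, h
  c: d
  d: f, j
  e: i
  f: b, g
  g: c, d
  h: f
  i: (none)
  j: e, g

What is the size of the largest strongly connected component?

{b, c, d, f, g, h, j} are all mutually reachable — one SCC of size 7.
{i} is an SCC by itself.
{e} is an SCC by itself.
{a} is an SCC by itself.
The largest has 7 vertices.

7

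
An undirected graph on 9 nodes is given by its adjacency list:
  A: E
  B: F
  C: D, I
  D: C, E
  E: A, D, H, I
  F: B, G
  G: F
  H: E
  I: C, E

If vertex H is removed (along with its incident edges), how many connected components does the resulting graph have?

2

With H gone, the remaining components are: {B, F, G}; {A, C, D, E, I}.
That is 2 components.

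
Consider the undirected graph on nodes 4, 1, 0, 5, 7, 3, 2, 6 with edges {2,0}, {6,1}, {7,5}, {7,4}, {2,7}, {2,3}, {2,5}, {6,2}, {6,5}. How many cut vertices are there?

Removing 2 increases the component count from 1 to 3, so 2 is a cut vertex.
Removing 6 increases the component count from 1 to 2, so 6 is a cut vertex.
Removing 7 increases the component count from 1 to 2, so 7 is a cut vertex.
By contrast removing 0 leaves 1 component; it is not a cut vertex. No other vertex is a cut vertex either.

3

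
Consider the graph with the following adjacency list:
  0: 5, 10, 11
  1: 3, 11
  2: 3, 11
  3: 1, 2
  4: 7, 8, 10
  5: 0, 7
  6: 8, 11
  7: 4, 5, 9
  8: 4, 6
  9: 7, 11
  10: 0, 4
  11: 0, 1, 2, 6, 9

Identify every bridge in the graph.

The edges on the cycle 11-1-3-2-11 are not bridges since each lies on that cycle.
Every edge lies on some cycle, so there are no bridges.

none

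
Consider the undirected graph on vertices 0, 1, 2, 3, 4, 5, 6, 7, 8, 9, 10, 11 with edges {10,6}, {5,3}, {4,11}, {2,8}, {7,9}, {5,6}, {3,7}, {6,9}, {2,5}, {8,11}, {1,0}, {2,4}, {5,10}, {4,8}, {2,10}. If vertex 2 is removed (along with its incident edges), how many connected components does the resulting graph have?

3

With 2 gone, the remaining components are: {0, 1}; {4, 8, 11}; {3, 5, 6, 7, 9, 10}.
That is 3 components.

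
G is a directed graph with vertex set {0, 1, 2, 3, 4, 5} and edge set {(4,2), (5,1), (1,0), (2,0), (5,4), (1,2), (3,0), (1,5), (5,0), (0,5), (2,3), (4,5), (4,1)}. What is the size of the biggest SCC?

{0, 1, 2, 3, 4, 5} are all mutually reachable — one SCC of size 6.
The largest has 6 vertices.

6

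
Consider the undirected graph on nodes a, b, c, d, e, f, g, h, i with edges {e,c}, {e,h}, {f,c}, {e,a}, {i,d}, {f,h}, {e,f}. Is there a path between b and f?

The component containing b is {b}, and f is not in it.

No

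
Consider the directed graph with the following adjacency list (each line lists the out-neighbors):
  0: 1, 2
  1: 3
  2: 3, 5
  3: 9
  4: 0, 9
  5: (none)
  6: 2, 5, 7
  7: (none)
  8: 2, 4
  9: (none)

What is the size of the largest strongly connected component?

{2} is an SCC by itself.
{1} is an SCC by itself.
{6} is an SCC by itself.
{4} is an SCC by itself.
{9} is an SCC by itself.
(and 5 more singleton SCCs)
The largest has 1 vertex.

1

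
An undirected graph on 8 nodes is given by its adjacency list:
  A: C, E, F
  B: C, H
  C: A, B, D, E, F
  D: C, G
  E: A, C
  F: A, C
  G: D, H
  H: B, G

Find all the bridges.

none

The edges on the cycle C-E-A-C are not bridges since each lies on that cycle.
Every edge lies on some cycle, so there are no bridges.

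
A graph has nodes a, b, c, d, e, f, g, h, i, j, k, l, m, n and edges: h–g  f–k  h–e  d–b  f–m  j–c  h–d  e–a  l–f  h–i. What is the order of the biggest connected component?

n is isolated — a component by itself.
Starting from c we can reach c, j. That is one component of size 2.
Starting from f we can reach f, k, l, m. That is one component of size 4.
Starting from a we can reach a, b, d, e, g, h, i. That is one component of size 7.
The largest has 7 vertices.

7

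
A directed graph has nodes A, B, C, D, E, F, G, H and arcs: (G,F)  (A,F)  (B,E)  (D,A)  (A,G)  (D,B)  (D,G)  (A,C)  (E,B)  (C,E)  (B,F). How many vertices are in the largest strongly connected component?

2

{B, E} are all mutually reachable — one SCC of size 2.
{H} is an SCC by itself.
{G} is an SCC by itself.
{A} is an SCC by itself.
{D} is an SCC by itself.
(and 2 more singleton SCCs)
The largest has 2 vertices.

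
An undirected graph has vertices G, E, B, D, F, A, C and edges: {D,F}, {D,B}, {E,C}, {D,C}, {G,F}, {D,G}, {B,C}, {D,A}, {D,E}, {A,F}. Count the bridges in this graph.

0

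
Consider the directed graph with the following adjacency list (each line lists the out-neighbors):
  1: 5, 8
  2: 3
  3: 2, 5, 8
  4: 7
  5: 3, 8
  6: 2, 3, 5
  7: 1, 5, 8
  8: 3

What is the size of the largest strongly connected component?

4

{2, 3, 5, 8} are all mutually reachable — one SCC of size 4.
{7} is an SCC by itself.
{6} is an SCC by itself.
{4} is an SCC by itself.
{1} is an SCC by itself.
The largest has 4 vertices.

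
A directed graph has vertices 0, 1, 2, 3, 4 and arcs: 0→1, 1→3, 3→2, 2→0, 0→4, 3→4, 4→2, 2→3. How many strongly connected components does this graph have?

1

{0, 1, 2, 3, 4} are all mutually reachable — one SCC of size 5.
That gives 1 strongly connected component.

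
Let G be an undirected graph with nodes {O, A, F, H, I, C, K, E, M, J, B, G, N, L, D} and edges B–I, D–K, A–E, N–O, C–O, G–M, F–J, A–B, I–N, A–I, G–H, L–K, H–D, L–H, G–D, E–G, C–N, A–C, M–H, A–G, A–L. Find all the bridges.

F-J

The edges on the cycle A-B-I-A are not bridges since each lies on that cycle.
But removing F–J disconnects F from J — this is a bridge.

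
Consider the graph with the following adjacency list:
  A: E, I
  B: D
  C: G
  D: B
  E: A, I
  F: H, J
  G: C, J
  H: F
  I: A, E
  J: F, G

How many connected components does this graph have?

Starting from B we can reach B, D. That is one component of size 2.
Starting from A we can reach A, E, I. That is one component of size 3.
Starting from C we can reach C, F, G, H, J. That is one component of size 5.
Total: 3 components.

3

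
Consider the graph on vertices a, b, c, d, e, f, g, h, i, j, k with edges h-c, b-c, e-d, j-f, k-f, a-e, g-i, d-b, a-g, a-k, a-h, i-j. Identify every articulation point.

a

Removing a increases the component count from 1 to 2, so a is a cut vertex.
By contrast removing i leaves 1 component; it is not a cut vertex. No other vertex is a cut vertex either.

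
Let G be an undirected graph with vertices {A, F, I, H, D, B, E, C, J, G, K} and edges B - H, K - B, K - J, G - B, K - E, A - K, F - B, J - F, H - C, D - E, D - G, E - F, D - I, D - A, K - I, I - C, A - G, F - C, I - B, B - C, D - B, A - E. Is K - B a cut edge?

After removing K - B, the path K-I-B still connects them, so the edge is not a bridge.

No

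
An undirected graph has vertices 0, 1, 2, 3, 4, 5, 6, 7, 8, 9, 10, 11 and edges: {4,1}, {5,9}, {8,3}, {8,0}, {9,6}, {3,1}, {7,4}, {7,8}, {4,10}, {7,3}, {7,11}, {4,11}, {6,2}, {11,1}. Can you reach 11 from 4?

Yes

From 4 we can reach 0, 1, 3, 4, 7, 8, 10, 11, which includes 11.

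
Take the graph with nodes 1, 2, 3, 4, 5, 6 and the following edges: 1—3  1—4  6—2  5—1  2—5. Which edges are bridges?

removing 3—1 disconnects 3 from 1; removing 6—2 disconnects 6 from 2; removing 1—5 disconnects 1 from 5; removing 4—1 disconnects 4 from 1 — these are bridges.
In total 5 edges are bridges.

1-3, 1-4, 1-5, 2-5, 2-6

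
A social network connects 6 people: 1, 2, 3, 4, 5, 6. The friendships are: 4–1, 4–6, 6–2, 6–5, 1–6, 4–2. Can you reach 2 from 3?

The component containing 3 is {3}, and 2 is not in it.

No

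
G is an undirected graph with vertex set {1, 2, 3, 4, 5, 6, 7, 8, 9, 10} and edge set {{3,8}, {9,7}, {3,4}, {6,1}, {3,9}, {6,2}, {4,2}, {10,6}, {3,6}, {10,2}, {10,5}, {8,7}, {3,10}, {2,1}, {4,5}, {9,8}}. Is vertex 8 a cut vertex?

No

Deleting 8 leaves 1 component (was 1) (its neighbors 3, 7, 9 remain connected to each other), so 8 is not a cut vertex.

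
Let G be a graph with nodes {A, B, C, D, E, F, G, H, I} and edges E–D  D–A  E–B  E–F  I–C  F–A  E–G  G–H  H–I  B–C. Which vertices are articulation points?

E

Removing E increases the component count from 1 to 2, so E is a cut vertex.
By contrast removing H leaves 1 component; it is not a cut vertex. No other vertex is a cut vertex either.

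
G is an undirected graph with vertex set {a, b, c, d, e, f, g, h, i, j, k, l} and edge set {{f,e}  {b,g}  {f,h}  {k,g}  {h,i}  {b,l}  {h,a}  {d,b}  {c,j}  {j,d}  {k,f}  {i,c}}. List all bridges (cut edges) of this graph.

The edges on the cycle k-f-h-i-c-j-d-b-g-k are not bridges since each lies on that cycle.
But removing f–e disconnects f from e; removing a–h disconnects a from h; removing l–b disconnects l from b — these are bridges.

a-h, b-l, e-f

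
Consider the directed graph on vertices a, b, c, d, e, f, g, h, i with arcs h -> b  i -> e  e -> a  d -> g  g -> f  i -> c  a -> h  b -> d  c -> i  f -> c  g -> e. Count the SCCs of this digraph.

{a, b, c, d, e, f, g, h, i} are all mutually reachable — one SCC of size 9.
That gives 1 strongly connected component.

1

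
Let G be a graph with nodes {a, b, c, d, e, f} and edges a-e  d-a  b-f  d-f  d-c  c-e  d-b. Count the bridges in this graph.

The edges on the cycle d-b-f-d are not bridges since each lies on that cycle.
Every edge lies on some cycle, so there are no bridges.

0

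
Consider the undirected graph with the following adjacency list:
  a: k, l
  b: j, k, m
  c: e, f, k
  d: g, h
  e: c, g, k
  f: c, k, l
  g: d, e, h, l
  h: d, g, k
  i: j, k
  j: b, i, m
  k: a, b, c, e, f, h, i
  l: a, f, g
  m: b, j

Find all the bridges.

none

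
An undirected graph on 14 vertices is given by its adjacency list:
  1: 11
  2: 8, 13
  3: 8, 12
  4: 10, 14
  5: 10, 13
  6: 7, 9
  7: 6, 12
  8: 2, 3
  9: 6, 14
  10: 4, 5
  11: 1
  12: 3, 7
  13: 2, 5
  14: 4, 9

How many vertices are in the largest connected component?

Starting from 1 we can reach 1, 11. That is one component of size 2.
Starting from 2 we can reach 2, 3, 4, 5, 6, 7, 8, 9, 10, 12, 13, 14. That is one component of size 12.
The largest has 12 vertices.

12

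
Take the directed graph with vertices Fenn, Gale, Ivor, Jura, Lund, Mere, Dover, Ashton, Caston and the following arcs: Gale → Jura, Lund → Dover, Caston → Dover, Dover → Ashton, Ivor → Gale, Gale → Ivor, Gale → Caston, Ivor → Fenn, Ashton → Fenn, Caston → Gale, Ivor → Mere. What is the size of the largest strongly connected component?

3

{Gale, Ivor, Caston} are all mutually reachable — one SCC of size 3.
{Ashton} is an SCC by itself.
{Lund} is an SCC by itself.
{Fenn} is an SCC by itself.
{Dover} is an SCC by itself.
(and 2 more singleton SCCs)
The largest has 3 vertices.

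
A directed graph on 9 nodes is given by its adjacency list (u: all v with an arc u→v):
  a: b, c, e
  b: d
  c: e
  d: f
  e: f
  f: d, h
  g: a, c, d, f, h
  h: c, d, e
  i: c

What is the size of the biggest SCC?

{c, d, e, f, h} are all mutually reachable — one SCC of size 5.
{i} is an SCC by itself.
{a} is an SCC by itself.
{b} is an SCC by itself.
{g} is an SCC by itself.
The largest has 5 vertices.

5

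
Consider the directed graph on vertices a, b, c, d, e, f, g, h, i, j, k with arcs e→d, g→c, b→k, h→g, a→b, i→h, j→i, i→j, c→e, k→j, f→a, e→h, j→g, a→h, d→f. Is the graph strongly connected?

From j we can reach every vertex (a, b, c, d, e, f, g, h, i, j, k), and every vertex can reach j (a, b, c, d, e, f, g, h, i, j, k). So the whole graph is one strongly connected component.

Yes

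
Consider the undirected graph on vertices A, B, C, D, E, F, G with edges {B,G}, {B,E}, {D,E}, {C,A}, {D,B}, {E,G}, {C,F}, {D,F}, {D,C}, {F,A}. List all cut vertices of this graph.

Removing D increases the component count from 1 to 2, so D is a cut vertex.
By contrast removing F leaves 1 component; it is not a cut vertex. No other vertex is a cut vertex either.

D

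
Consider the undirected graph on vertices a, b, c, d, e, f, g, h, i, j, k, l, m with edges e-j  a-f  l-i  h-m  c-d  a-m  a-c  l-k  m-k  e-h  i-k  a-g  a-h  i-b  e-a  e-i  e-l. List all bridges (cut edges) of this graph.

a-c, a-f, a-g, b-i, c-d, e-j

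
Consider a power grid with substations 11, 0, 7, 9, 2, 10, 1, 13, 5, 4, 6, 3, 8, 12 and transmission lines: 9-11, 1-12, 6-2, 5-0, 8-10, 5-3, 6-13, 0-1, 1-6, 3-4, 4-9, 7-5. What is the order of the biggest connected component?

Starting from 8 we can reach 8, 10. That is one component of size 2.
Starting from 0 we can reach 0, 1, 2, 3, 4, 5, 6, 7, 9, 11, 12, 13. That is one component of size 12.
The largest has 12 vertices.

12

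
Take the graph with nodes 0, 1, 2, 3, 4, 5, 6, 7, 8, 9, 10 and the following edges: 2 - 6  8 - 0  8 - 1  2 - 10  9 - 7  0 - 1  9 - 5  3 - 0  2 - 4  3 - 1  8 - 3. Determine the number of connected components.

Starting from 5 we can reach 5, 7, 9. That is one component of size 3.
Starting from 2 we can reach 2, 4, 6, 10. That is one component of size 4.
Starting from 0 we can reach 0, 1, 3, 8. That is one component of size 4.
Total: 3 components.

3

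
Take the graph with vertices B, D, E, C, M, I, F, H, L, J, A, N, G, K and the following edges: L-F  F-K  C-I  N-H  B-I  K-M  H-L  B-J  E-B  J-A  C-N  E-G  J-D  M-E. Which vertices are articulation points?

Removing B increases the component count from 1 to 2, so B is a cut vertex.
Removing E increases the component count from 1 to 2, so E is a cut vertex.
Removing J increases the component count from 1 to 3, so J is a cut vertex.
By contrast removing N leaves 1 component; it is not a cut vertex. No other vertex is a cut vertex either.

B, E, J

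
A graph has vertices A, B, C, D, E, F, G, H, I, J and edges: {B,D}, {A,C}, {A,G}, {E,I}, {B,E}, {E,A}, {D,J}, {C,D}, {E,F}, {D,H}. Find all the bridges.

The edges on the cycle B-E-A-C-D-B are not bridges since each lies on that cycle.
But removing E—I disconnects E from I; removing A—G disconnects A from G; removing D—H disconnects D from H; removing F—E disconnects F from E — these are bridges.
In total 5 edges are bridges.

A-G, D-H, D-J, E-F, E-I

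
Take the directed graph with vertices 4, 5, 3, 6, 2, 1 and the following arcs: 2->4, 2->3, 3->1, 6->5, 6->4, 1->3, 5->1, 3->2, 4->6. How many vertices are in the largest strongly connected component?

{1, 2, 3, 4, 5, 6} are all mutually reachable — one SCC of size 6.
The largest has 6 vertices.

6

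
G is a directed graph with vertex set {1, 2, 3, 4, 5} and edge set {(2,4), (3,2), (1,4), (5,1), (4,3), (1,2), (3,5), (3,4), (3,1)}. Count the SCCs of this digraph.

1

{1, 2, 3, 4, 5} are all mutually reachable — one SCC of size 5.
That gives 1 strongly connected component.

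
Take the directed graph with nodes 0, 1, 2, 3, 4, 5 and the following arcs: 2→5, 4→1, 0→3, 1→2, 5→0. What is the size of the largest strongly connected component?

{5} is an SCC by itself.
{2} is an SCC by itself.
{4} is an SCC by itself.
{1} is an SCC by itself.
{0} is an SCC by itself.
(and 1 more singleton SCC)
The largest has 1 vertex.

1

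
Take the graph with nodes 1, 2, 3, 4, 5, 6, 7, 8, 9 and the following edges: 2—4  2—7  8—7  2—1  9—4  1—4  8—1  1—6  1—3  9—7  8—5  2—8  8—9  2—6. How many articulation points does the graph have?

Removing 1 increases the component count from 1 to 2, so 1 is a cut vertex.
Removing 8 increases the component count from 1 to 2, so 8 is a cut vertex.
By contrast removing 4 leaves 1 component; it is not a cut vertex. No other vertex is a cut vertex either.

2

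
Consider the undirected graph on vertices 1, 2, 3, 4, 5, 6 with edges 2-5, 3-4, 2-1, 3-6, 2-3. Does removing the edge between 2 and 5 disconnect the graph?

Yes

Removing 2-5 leaves no path between 2 and 5: the component count goes from 1 to 2. So it is a bridge.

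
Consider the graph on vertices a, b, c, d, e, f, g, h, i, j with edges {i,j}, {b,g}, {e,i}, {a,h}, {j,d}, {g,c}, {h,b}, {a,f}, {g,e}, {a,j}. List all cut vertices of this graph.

a, g, j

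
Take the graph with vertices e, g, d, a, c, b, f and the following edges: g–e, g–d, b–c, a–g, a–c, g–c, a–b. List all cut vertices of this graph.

g

Removing g increases the component count from 2 to 4, so g is a cut vertex.
By contrast removing a leaves 2 components; it is not a cut vertex. No other vertex is a cut vertex either.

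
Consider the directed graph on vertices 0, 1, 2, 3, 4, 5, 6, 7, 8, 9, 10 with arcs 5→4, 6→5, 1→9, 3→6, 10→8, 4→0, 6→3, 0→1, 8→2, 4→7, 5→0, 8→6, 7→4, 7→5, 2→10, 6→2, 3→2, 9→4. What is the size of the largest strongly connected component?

{0, 1, 4, 5, 7, 9} are all mutually reachable — one SCC of size 6.
{2, 3, 6, 8, 10} are all mutually reachable — one SCC of size 5.
The largest has 6 vertices.

6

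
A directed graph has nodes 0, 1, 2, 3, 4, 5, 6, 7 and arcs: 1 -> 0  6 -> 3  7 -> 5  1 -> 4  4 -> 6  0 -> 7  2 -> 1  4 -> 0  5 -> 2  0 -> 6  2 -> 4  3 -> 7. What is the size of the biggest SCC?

{0, 1, 2, 3, 4, 5, 6, 7} are all mutually reachable — one SCC of size 8.
The largest has 8 vertices.

8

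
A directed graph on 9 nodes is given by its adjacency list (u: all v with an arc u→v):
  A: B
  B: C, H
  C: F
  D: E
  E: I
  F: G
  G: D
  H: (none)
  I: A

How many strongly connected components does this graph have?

{A, B, C, D, E, F, G, I} are all mutually reachable — one SCC of size 8.
{H} is an SCC by itself.
That gives 2 strongly connected components.

2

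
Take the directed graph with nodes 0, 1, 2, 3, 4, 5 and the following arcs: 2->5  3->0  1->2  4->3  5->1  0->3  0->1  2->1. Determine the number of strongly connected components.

3

{1, 2, 5} are all mutually reachable — one SCC of size 3.
{0, 3} are all mutually reachable — one SCC of size 2.
{4} is an SCC by itself.
That gives 3 strongly connected components.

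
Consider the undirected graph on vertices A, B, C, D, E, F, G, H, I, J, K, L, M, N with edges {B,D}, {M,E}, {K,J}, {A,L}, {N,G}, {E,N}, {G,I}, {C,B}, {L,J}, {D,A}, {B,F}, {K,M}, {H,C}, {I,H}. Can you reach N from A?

Yes

From A we can reach A, B, C, D, E, F, G, H, I, J, K, L, M, N, which includes N.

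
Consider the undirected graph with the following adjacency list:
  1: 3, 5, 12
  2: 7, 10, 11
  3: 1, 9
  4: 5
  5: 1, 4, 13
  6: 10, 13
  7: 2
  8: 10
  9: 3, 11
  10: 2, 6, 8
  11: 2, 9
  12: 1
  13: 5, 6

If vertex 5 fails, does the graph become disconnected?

Deleting 5 raises the number of components from 1 to 2, so 5 is a cut vertex.

Yes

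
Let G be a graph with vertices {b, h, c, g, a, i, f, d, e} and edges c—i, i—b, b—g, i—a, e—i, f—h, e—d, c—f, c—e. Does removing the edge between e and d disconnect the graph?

Removing e—d leaves no path between e and d: the component count goes from 1 to 2. So it is a bridge.

Yes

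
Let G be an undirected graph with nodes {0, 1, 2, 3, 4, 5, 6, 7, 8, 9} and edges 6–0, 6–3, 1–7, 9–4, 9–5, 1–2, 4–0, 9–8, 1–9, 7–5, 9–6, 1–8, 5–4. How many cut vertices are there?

2

Removing 1 increases the component count from 1 to 2, so 1 is a cut vertex.
Removing 6 increases the component count from 1 to 2, so 6 is a cut vertex.
By contrast removing 0 leaves 1 component; it is not a cut vertex. No other vertex is a cut vertex either.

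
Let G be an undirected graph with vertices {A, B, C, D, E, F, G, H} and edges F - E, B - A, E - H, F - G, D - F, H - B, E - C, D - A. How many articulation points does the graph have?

2

Removing E increases the component count from 1 to 2, so E is a cut vertex.
Removing F increases the component count from 1 to 2, so F is a cut vertex.
By contrast removing C leaves 1 component; it is not a cut vertex. No other vertex is a cut vertex either.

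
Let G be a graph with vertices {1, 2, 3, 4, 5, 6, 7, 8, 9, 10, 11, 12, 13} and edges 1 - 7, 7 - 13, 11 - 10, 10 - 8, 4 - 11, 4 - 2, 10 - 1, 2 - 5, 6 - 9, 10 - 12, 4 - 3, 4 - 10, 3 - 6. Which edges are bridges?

1-10, 1-7, 10-12, 10-8, 13-7, 2-4, 2-5, 3-4, 3-6, 6-9

The edges on the cycle 4-11-10-4 are not bridges since each lies on that cycle.
But removing 12 - 10 disconnects 12 from 10; removing 13 - 7 disconnects 13 from 7; removing 1 - 7 disconnects 1 from 7; removing 4 - 2 disconnects 4 from 2 — these are bridges.
In total 10 edges are bridges.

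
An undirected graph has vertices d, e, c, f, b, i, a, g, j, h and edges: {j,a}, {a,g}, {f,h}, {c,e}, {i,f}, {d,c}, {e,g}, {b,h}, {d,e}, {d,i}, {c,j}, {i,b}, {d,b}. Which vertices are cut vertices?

d

Removing d increases the component count from 1 to 2, so d is a cut vertex.
By contrast removing b leaves 1 component; it is not a cut vertex. No other vertex is a cut vertex either.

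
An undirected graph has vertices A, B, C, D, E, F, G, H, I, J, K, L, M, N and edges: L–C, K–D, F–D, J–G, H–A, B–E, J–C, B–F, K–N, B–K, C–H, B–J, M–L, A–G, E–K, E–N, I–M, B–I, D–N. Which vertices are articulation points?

B

Removing B increases the component count from 1 to 2, so B is a cut vertex.
By contrast removing E leaves 1 component; it is not a cut vertex. No other vertex is a cut vertex either.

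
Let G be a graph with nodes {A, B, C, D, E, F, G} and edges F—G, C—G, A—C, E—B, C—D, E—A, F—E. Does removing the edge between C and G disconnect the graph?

After removing C—G, the path C-A-E-F-G still connects them, so the edge is not a bridge.

No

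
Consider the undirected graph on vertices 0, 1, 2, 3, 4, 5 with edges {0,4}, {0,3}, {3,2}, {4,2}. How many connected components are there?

3

5 is isolated — a component by itself.
1 is isolated — a component by itself.
Starting from 0 we can reach 0, 2, 3, 4. That is one component of size 4.
Total: 3 components.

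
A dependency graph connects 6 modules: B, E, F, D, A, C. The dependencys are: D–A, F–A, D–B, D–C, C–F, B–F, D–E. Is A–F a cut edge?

No

After removing A–F, the path A-D-B-F still connects them, so the edge is not a bridge.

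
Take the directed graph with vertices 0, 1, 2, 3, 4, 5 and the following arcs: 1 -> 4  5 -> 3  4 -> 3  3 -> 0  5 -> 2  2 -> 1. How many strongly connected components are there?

6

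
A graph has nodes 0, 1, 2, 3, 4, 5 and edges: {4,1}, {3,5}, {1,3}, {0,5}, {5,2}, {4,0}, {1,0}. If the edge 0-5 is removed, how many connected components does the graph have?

1

0 and 5 are still connected via 0-1-3-5, so the component count stays at 1.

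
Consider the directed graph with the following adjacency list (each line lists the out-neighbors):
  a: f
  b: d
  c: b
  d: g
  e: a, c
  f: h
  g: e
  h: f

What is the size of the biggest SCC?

{b, c, d, e, g} are all mutually reachable — one SCC of size 5.
{f, h} are all mutually reachable — one SCC of size 2.
{a} is an SCC by itself.
The largest has 5 vertices.

5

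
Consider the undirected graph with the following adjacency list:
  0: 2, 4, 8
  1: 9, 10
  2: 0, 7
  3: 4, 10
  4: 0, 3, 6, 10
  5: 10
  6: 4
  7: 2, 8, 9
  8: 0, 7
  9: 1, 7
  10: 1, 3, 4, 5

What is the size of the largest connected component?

11

Starting from 0 we can reach 0, 1, 2, 3, 4, 5, 6, 7, 8, 9, 10. That is one component of size 11.
The largest has 11 vertices.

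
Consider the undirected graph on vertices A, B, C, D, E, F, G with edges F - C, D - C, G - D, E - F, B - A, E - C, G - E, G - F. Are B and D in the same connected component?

No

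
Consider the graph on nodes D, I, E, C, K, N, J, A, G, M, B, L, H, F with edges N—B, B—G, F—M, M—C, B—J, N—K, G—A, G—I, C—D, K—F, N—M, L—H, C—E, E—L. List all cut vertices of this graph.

B, C, E, G, L, M, N

Removing B increases the component count from 1 to 3, so B is a cut vertex.
Removing C increases the component count from 1 to 3, so C is a cut vertex.
Removing E increases the component count from 1 to 2, so E is a cut vertex.
Likewise G, L, M, N are cut vertices.
By contrast removing F leaves 1 component; it is not a cut vertex. No other vertex is a cut vertex either.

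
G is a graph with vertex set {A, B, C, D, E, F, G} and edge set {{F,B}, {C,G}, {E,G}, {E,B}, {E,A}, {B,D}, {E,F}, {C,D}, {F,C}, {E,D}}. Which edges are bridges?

The edges on the cycle E-F-C-G-E are not bridges since each lies on that cycle.
But removing E—A disconnects E from A — this is a bridge.

A-E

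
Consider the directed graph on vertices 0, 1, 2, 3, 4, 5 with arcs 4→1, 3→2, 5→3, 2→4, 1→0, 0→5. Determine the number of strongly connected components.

{0, 1, 2, 3, 4, 5} are all mutually reachable — one SCC of size 6.
That gives 1 strongly connected component.

1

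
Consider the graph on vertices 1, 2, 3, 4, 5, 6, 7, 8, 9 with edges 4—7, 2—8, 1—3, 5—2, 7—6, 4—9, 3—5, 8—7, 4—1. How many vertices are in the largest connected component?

Starting from 1 we can reach 1, 2, 3, 4, 5, 6, 7, 8, 9. That is one component of size 9.
The largest has 9 vertices.

9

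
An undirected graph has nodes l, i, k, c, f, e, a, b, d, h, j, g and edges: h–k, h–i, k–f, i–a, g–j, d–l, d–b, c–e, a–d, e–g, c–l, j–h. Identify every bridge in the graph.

b-d, f-k, h-k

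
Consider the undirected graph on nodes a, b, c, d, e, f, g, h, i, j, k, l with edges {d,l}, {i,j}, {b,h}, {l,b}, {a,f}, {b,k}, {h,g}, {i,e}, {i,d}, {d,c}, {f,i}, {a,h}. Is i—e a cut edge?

Yes

Removing i—e leaves no path between i and e: the component count goes from 1 to 2. So it is a bridge.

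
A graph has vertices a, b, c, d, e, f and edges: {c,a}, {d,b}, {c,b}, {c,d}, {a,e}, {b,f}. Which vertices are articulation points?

Removing a increases the component count from 1 to 2, so a is a cut vertex.
Removing b increases the component count from 1 to 2, so b is a cut vertex.
Removing c increases the component count from 1 to 2, so c is a cut vertex.
By contrast removing d leaves 1 component; it is not a cut vertex. No other vertex is a cut vertex either.

a, b, c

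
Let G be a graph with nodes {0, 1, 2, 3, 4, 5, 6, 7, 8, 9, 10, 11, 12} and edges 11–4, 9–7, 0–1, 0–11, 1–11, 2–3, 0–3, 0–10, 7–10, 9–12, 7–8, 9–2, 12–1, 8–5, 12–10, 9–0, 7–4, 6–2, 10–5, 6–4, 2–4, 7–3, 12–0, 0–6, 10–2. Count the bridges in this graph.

0

The edges on the cycle 9-12-0-6-2-9 are not bridges since each lies on that cycle.
Every edge lies on some cycle, so there are no bridges.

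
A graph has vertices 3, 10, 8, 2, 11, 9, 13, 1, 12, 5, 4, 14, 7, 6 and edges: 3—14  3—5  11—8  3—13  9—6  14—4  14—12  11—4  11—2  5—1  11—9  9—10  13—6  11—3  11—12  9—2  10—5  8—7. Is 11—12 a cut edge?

No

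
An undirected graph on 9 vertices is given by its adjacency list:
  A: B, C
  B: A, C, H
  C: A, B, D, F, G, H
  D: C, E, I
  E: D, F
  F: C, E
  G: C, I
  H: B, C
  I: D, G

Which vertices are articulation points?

C

Removing C increases the component count from 1 to 2, so C is a cut vertex.
By contrast removing E leaves 1 component; it is not a cut vertex. No other vertex is a cut vertex either.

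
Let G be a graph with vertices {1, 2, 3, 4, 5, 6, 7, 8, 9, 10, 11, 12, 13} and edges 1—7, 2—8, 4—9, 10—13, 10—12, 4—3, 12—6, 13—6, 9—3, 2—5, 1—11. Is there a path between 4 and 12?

The component containing 4 is {3, 4, 9}, and 12 is not in it.

No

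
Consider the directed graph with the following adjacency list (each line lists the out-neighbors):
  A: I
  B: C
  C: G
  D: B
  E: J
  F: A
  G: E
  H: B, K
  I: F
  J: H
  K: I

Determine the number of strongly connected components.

{B, C, E, G, H, J} are all mutually reachable — one SCC of size 6.
{A, F, I} are all mutually reachable — one SCC of size 3.
{K} is an SCC by itself.
{D} is an SCC by itself.
That gives 4 strongly connected components.

4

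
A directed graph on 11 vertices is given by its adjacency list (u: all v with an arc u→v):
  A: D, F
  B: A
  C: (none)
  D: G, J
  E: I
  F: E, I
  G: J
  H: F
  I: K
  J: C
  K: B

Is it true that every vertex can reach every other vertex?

No

There is no directed path from K to H, so the graph is not strongly connected.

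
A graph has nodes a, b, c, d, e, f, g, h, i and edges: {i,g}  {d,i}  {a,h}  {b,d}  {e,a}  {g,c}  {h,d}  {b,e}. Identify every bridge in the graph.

The edges on the cycle b-e-a-h-d-b are not bridges since each lies on that cycle.
But removing d-i disconnects d from i; removing g-c disconnects g from c; removing i-g disconnects i from g — these are bridges.

c-g, d-i, g-i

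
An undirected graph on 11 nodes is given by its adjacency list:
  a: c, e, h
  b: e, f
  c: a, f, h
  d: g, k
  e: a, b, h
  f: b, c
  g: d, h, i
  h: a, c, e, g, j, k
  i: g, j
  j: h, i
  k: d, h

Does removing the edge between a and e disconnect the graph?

After removing a-e, the path a-h-e still connects them, so the edge is not a bridge.

No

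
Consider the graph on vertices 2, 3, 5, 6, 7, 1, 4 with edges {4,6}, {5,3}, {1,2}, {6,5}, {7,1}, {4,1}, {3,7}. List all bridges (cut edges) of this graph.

1-2

The edges on the cycle 4-6-5-3-7-1-4 are not bridges since each lies on that cycle.
But removing 1—2 disconnects 1 from 2 — this is a bridge.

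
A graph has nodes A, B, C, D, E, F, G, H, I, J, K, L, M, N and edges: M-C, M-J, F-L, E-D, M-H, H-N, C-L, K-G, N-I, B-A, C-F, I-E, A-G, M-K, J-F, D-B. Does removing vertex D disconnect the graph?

No

Deleting D leaves 1 component (was 1) (its neighbors B, E remain connected to each other), so D is not a cut vertex.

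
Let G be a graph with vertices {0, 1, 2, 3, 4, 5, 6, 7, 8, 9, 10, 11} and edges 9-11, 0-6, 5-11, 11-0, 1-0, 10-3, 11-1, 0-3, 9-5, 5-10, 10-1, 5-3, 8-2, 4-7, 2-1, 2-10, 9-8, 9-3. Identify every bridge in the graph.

The edges on the cycle 9-8-2-10-5-9 are not bridges since each lies on that cycle.
But removing 0-6 disconnects 0 from 6; removing 4-7 disconnects 4 from 7 — these are bridges.

0-6, 4-7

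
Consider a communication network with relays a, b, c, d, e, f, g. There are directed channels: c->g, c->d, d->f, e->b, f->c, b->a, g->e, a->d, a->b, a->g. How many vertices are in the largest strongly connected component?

7

{a, b, c, d, e, f, g} are all mutually reachable — one SCC of size 7.
The largest has 7 vertices.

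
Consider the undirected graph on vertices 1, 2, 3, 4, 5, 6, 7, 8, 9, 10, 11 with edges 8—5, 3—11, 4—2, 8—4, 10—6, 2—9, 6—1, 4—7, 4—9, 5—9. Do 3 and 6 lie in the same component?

The component containing 3 is {3, 11}, and 6 is not in it.

No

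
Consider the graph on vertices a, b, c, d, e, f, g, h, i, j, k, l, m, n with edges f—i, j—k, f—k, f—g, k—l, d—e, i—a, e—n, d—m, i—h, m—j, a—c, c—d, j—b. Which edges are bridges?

b-j, d-e, e-n, f-g, h-i, k-l

The edges on the cycle f-i-a-c-d-m-j-k-f are not bridges since each lies on that cycle.
But removing l—k disconnects l from k; removing i—h disconnects i from h; removing f—g disconnects f from g; removing b—j disconnects b from j — these are bridges.
In total 6 edges are bridges.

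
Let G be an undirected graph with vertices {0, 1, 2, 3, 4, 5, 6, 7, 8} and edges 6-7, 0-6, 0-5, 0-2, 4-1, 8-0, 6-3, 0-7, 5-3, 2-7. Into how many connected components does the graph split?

2

Starting from 1 we can reach 1, 4. That is one component of size 2.
Starting from 0 we can reach 0, 2, 3, 5, 6, 7, 8. That is one component of size 7.
Total: 2 components.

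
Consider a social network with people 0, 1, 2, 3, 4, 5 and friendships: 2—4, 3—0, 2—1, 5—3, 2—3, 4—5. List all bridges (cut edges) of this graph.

The edges on the cycle 2-4-5-3-2 are not bridges since each lies on that cycle.
But removing 3—0 disconnects 3 from 0; removing 2—1 disconnects 2 from 1 — these are bridges.

0-3, 1-2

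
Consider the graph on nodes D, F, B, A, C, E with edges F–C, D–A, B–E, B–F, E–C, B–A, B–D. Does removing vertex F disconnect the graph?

No

Deleting F leaves 1 component (was 1) (its neighbors B, C remain connected to each other), so F is not a cut vertex.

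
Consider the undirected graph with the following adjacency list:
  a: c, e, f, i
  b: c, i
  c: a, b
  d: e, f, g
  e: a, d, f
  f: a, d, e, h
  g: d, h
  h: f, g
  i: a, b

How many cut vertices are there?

1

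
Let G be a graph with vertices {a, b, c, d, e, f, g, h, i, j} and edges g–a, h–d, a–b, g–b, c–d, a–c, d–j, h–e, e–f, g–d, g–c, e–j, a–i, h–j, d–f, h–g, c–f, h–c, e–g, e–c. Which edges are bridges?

The edges on the cycle g-a-b-g are not bridges since each lies on that cycle.
But removing i–a disconnects i from a — this is a bridge.

a-i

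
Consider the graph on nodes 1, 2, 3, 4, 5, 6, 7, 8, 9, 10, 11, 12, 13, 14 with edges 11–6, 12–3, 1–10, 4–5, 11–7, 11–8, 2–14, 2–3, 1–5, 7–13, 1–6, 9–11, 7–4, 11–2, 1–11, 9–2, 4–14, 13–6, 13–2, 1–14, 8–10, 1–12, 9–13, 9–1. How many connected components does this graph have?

1

Starting from 1 we can reach 1, 2, 3, 4, 5, 6, 7, 8, 9, 10, 11, 12, 13, 14. That is one component of size 14.
Total: 1 component.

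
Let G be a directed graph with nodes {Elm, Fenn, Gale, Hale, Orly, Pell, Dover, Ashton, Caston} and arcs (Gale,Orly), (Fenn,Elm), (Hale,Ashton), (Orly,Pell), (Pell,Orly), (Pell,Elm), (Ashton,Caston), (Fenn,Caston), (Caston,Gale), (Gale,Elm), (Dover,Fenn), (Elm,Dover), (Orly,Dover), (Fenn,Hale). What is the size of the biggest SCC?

9

{Elm, Fenn, Gale, Hale, Orly, Pell, Dover, Ashton, Caston} are all mutually reachable — one SCC of size 9.
The largest has 9 vertices.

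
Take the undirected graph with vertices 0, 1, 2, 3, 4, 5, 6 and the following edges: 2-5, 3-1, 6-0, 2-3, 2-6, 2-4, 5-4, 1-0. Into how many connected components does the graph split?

Starting from 0 we can reach 0, 1, 2, 3, 4, 5, 6. That is one component of size 7.
Total: 1 component.

1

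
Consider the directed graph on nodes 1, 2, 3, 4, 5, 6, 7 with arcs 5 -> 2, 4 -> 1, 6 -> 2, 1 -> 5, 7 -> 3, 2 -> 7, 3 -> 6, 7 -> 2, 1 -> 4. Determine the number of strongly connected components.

{2, 3, 6, 7} are all mutually reachable — one SCC of size 4.
{1, 4} are all mutually reachable — one SCC of size 2.
{5} is an SCC by itself.
That gives 3 strongly connected components.

3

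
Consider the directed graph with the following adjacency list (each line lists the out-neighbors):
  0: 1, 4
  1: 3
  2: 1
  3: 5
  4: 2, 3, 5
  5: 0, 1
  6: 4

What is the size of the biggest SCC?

6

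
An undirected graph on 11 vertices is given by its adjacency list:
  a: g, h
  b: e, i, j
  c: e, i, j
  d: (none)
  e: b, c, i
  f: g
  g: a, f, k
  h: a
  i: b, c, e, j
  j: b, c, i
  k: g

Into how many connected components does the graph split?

d is isolated — a component by itself.
Starting from a we can reach a, f, g, h, k. That is one component of size 5.
Starting from b we can reach b, c, e, i, j. That is one component of size 5.
Total: 3 components.

3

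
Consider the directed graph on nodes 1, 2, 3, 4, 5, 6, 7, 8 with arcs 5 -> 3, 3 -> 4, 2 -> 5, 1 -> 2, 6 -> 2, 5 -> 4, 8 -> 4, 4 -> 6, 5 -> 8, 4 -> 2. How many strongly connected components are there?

3

{2, 3, 4, 5, 6, 8} are all mutually reachable — one SCC of size 6.
{7} is an SCC by itself.
{1} is an SCC by itself.
That gives 3 strongly connected components.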